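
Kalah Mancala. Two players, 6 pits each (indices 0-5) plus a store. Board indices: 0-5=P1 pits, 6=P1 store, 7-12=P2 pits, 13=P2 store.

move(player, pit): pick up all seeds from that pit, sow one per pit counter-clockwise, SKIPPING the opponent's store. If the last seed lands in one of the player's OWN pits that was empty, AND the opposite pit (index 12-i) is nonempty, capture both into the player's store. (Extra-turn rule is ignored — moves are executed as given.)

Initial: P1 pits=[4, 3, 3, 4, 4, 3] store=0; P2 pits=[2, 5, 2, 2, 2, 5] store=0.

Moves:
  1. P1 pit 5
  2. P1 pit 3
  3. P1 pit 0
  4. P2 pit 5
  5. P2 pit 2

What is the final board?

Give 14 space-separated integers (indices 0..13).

Move 1: P1 pit5 -> P1=[4,3,3,4,4,0](1) P2=[3,6,2,2,2,5](0)
Move 2: P1 pit3 -> P1=[4,3,3,0,5,1](2) P2=[4,6,2,2,2,5](0)
Move 3: P1 pit0 -> P1=[0,4,4,1,6,1](2) P2=[4,6,2,2,2,5](0)
Move 4: P2 pit5 -> P1=[1,5,5,2,6,1](2) P2=[4,6,2,2,2,0](1)
Move 5: P2 pit2 -> P1=[1,5,5,2,6,1](2) P2=[4,6,0,3,3,0](1)

Answer: 1 5 5 2 6 1 2 4 6 0 3 3 0 1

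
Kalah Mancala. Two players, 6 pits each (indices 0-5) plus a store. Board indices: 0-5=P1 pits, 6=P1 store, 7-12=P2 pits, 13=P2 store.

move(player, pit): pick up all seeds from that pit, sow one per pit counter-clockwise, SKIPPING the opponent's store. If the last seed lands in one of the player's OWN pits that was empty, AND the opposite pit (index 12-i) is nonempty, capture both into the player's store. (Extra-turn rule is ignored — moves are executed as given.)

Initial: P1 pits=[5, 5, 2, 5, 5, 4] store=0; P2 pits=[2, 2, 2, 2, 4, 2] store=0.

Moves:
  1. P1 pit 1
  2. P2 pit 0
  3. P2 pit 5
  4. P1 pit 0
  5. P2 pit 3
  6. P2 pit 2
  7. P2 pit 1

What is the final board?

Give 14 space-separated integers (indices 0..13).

Move 1: P1 pit1 -> P1=[5,0,3,6,6,5](1) P2=[2,2,2,2,4,2](0)
Move 2: P2 pit0 -> P1=[5,0,3,6,6,5](1) P2=[0,3,3,2,4,2](0)
Move 3: P2 pit5 -> P1=[6,0,3,6,6,5](1) P2=[0,3,3,2,4,0](1)
Move 4: P1 pit0 -> P1=[0,1,4,7,7,6](2) P2=[0,3,3,2,4,0](1)
Move 5: P2 pit3 -> P1=[0,1,4,7,7,6](2) P2=[0,3,3,0,5,1](1)
Move 6: P2 pit2 -> P1=[0,1,4,7,7,6](2) P2=[0,3,0,1,6,2](1)
Move 7: P2 pit1 -> P1=[0,1,4,7,7,6](2) P2=[0,0,1,2,7,2](1)

Answer: 0 1 4 7 7 6 2 0 0 1 2 7 2 1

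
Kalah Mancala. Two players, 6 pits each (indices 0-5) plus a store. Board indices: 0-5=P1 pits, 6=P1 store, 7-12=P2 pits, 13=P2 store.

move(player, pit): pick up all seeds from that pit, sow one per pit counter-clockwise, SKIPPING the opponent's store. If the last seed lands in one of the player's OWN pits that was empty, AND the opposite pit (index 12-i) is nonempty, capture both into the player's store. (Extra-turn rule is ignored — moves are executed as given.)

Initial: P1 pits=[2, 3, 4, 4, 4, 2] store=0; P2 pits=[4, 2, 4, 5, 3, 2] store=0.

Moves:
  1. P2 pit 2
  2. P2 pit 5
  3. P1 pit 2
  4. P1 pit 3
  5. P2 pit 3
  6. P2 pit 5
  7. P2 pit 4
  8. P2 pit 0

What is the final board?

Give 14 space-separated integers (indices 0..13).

Answer: 5 6 2 0 6 4 2 0 4 1 1 1 2 5

Derivation:
Move 1: P2 pit2 -> P1=[2,3,4,4,4,2](0) P2=[4,2,0,6,4,3](1)
Move 2: P2 pit5 -> P1=[3,4,4,4,4,2](0) P2=[4,2,0,6,4,0](2)
Move 3: P1 pit2 -> P1=[3,4,0,5,5,3](1) P2=[4,2,0,6,4,0](2)
Move 4: P1 pit3 -> P1=[3,4,0,0,6,4](2) P2=[5,3,0,6,4,0](2)
Move 5: P2 pit3 -> P1=[4,5,1,0,6,4](2) P2=[5,3,0,0,5,1](3)
Move 6: P2 pit5 -> P1=[4,5,1,0,6,4](2) P2=[5,3,0,0,5,0](4)
Move 7: P2 pit4 -> P1=[5,6,2,0,6,4](2) P2=[5,3,0,0,0,1](5)
Move 8: P2 pit0 -> P1=[5,6,2,0,6,4](2) P2=[0,4,1,1,1,2](5)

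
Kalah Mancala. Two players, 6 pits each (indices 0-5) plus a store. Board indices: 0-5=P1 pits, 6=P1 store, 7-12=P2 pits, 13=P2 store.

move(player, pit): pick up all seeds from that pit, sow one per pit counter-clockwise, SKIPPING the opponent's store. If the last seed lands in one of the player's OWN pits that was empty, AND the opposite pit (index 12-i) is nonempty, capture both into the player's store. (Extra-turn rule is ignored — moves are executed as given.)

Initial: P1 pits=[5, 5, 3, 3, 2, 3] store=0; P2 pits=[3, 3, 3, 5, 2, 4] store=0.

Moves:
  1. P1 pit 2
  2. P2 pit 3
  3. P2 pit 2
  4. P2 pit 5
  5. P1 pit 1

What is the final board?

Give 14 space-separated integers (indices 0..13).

Move 1: P1 pit2 -> P1=[5,5,0,4,3,4](0) P2=[3,3,3,5,2,4](0)
Move 2: P2 pit3 -> P1=[6,6,0,4,3,4](0) P2=[3,3,3,0,3,5](1)
Move 3: P2 pit2 -> P1=[6,6,0,4,3,4](0) P2=[3,3,0,1,4,6](1)
Move 4: P2 pit5 -> P1=[7,7,1,5,4,4](0) P2=[3,3,0,1,4,0](2)
Move 5: P1 pit1 -> P1=[7,0,2,6,5,5](1) P2=[4,4,0,1,4,0](2)

Answer: 7 0 2 6 5 5 1 4 4 0 1 4 0 2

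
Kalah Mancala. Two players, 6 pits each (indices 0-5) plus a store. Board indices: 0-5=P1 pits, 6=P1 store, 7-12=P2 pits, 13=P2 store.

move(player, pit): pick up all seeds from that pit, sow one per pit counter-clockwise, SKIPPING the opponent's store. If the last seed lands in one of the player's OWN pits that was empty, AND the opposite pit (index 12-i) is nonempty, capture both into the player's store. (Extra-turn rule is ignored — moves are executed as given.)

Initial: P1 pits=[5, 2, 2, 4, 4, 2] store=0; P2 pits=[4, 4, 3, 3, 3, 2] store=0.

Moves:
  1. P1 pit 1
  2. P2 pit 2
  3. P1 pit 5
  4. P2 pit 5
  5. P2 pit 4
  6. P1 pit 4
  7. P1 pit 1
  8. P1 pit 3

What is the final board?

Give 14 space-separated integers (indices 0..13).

Answer: 7 0 4 0 1 2 3 7 6 1 4 0 1 2

Derivation:
Move 1: P1 pit1 -> P1=[5,0,3,5,4,2](0) P2=[4,4,3,3,3,2](0)
Move 2: P2 pit2 -> P1=[5,0,3,5,4,2](0) P2=[4,4,0,4,4,3](0)
Move 3: P1 pit5 -> P1=[5,0,3,5,4,0](1) P2=[5,4,0,4,4,3](0)
Move 4: P2 pit5 -> P1=[6,1,3,5,4,0](1) P2=[5,4,0,4,4,0](1)
Move 5: P2 pit4 -> P1=[7,2,3,5,4,0](1) P2=[5,4,0,4,0,1](2)
Move 6: P1 pit4 -> P1=[7,2,3,5,0,1](2) P2=[6,5,0,4,0,1](2)
Move 7: P1 pit1 -> P1=[7,0,4,6,0,1](2) P2=[6,5,0,4,0,1](2)
Move 8: P1 pit3 -> P1=[7,0,4,0,1,2](3) P2=[7,6,1,4,0,1](2)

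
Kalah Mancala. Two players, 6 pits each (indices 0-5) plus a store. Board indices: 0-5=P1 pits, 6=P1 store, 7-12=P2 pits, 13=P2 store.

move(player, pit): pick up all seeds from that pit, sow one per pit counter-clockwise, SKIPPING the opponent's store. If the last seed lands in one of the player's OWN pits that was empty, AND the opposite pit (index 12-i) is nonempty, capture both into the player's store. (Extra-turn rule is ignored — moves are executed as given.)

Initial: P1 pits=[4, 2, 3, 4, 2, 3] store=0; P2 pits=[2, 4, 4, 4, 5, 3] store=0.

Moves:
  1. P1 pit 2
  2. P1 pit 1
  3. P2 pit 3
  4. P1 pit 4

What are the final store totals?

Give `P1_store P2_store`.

Answer: 1 1

Derivation:
Move 1: P1 pit2 -> P1=[4,2,0,5,3,4](0) P2=[2,4,4,4,5,3](0)
Move 2: P1 pit1 -> P1=[4,0,1,6,3,4](0) P2=[2,4,4,4,5,3](0)
Move 3: P2 pit3 -> P1=[5,0,1,6,3,4](0) P2=[2,4,4,0,6,4](1)
Move 4: P1 pit4 -> P1=[5,0,1,6,0,5](1) P2=[3,4,4,0,6,4](1)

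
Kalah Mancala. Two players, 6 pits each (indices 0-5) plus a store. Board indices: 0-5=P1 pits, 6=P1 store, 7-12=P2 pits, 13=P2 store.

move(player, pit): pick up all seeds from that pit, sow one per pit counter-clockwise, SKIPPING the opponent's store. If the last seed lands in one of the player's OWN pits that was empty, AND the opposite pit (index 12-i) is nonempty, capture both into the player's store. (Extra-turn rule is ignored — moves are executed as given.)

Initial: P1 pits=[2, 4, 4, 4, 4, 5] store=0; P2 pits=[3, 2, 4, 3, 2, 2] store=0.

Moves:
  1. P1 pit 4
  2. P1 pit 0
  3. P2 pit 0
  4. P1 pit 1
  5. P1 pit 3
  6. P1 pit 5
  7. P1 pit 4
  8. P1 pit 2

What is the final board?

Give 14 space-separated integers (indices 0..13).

Move 1: P1 pit4 -> P1=[2,4,4,4,0,6](1) P2=[4,3,4,3,2,2](0)
Move 2: P1 pit0 -> P1=[0,5,5,4,0,6](1) P2=[4,3,4,3,2,2](0)
Move 3: P2 pit0 -> P1=[0,5,5,4,0,6](1) P2=[0,4,5,4,3,2](0)
Move 4: P1 pit1 -> P1=[0,0,6,5,1,7](2) P2=[0,4,5,4,3,2](0)
Move 5: P1 pit3 -> P1=[0,0,6,0,2,8](3) P2=[1,5,5,4,3,2](0)
Move 6: P1 pit5 -> P1=[0,0,6,0,2,0](8) P2=[2,6,6,5,4,0](0)
Move 7: P1 pit4 -> P1=[0,0,6,0,0,1](9) P2=[2,6,6,5,4,0](0)
Move 8: P1 pit2 -> P1=[0,0,0,1,1,2](10) P2=[3,7,6,5,4,0](0)

Answer: 0 0 0 1 1 2 10 3 7 6 5 4 0 0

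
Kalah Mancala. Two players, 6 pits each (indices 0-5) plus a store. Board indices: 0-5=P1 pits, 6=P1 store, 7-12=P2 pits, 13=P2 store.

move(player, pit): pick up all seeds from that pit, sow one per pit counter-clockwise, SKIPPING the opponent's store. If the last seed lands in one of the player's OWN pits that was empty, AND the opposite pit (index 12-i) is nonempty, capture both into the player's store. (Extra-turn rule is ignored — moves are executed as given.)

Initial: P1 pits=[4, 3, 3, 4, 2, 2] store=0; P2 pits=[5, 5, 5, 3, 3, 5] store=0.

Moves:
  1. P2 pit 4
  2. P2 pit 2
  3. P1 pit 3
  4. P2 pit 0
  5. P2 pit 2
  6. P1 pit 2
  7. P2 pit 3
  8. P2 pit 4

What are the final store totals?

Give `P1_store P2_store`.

Move 1: P2 pit4 -> P1=[5,3,3,4,2,2](0) P2=[5,5,5,3,0,6](1)
Move 2: P2 pit2 -> P1=[6,3,3,4,2,2](0) P2=[5,5,0,4,1,7](2)
Move 3: P1 pit3 -> P1=[6,3,3,0,3,3](1) P2=[6,5,0,4,1,7](2)
Move 4: P2 pit0 -> P1=[6,3,3,0,3,3](1) P2=[0,6,1,5,2,8](3)
Move 5: P2 pit2 -> P1=[6,3,3,0,3,3](1) P2=[0,6,0,6,2,8](3)
Move 6: P1 pit2 -> P1=[6,3,0,1,4,4](1) P2=[0,6,0,6,2,8](3)
Move 7: P2 pit3 -> P1=[7,4,1,1,4,4](1) P2=[0,6,0,0,3,9](4)
Move 8: P2 pit4 -> P1=[8,4,1,1,4,4](1) P2=[0,6,0,0,0,10](5)

Answer: 1 5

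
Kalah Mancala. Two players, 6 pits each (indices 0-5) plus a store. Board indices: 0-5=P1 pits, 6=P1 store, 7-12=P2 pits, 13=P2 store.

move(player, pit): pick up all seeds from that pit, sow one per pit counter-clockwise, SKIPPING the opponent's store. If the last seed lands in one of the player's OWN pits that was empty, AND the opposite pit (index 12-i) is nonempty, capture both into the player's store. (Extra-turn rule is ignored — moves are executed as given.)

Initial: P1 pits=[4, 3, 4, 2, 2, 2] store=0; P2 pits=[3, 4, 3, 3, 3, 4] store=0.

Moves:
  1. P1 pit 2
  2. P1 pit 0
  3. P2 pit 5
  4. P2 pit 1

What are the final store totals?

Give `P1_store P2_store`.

Answer: 1 3

Derivation:
Move 1: P1 pit2 -> P1=[4,3,0,3,3,3](1) P2=[3,4,3,3,3,4](0)
Move 2: P1 pit0 -> P1=[0,4,1,4,4,3](1) P2=[3,4,3,3,3,4](0)
Move 3: P2 pit5 -> P1=[1,5,2,4,4,3](1) P2=[3,4,3,3,3,0](1)
Move 4: P2 pit1 -> P1=[0,5,2,4,4,3](1) P2=[3,0,4,4,4,0](3)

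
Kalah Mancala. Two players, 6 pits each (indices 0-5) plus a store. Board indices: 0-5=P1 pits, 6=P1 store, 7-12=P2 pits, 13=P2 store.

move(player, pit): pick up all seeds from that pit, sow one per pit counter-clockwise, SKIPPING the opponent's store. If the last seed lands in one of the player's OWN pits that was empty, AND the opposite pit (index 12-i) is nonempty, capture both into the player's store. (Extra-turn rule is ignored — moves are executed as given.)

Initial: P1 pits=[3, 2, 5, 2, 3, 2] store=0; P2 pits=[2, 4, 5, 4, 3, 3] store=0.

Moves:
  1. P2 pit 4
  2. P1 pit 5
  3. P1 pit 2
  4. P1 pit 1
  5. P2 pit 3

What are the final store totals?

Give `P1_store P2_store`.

Move 1: P2 pit4 -> P1=[4,2,5,2,3,2](0) P2=[2,4,5,4,0,4](1)
Move 2: P1 pit5 -> P1=[4,2,5,2,3,0](1) P2=[3,4,5,4,0,4](1)
Move 3: P1 pit2 -> P1=[4,2,0,3,4,1](2) P2=[4,4,5,4,0,4](1)
Move 4: P1 pit1 -> P1=[4,0,1,4,4,1](2) P2=[4,4,5,4,0,4](1)
Move 5: P2 pit3 -> P1=[5,0,1,4,4,1](2) P2=[4,4,5,0,1,5](2)

Answer: 2 2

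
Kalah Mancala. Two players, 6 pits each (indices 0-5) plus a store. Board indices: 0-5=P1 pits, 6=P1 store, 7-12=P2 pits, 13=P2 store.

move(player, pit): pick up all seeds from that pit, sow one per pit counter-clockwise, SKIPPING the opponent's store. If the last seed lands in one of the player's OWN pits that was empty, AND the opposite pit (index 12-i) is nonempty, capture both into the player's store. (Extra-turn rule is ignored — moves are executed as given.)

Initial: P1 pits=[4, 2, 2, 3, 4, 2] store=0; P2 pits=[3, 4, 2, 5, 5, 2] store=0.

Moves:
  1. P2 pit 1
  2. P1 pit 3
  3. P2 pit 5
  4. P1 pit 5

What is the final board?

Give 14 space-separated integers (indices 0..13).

Move 1: P2 pit1 -> P1=[4,2,2,3,4,2](0) P2=[3,0,3,6,6,3](0)
Move 2: P1 pit3 -> P1=[4,2,2,0,5,3](1) P2=[3,0,3,6,6,3](0)
Move 3: P2 pit5 -> P1=[5,3,2,0,5,3](1) P2=[3,0,3,6,6,0](1)
Move 4: P1 pit5 -> P1=[5,3,2,0,5,0](2) P2=[4,1,3,6,6,0](1)

Answer: 5 3 2 0 5 0 2 4 1 3 6 6 0 1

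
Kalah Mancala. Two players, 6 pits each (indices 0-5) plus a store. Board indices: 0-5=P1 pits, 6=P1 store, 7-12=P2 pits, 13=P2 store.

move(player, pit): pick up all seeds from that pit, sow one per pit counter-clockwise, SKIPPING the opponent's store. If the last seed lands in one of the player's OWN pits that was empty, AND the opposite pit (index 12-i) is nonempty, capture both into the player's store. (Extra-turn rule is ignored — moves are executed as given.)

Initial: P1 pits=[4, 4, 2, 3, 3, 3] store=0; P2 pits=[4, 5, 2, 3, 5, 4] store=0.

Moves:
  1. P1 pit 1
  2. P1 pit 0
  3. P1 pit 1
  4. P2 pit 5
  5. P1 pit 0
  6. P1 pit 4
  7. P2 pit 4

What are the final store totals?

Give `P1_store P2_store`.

Move 1: P1 pit1 -> P1=[4,0,3,4,4,4](0) P2=[4,5,2,3,5,4](0)
Move 2: P1 pit0 -> P1=[0,1,4,5,5,4](0) P2=[4,5,2,3,5,4](0)
Move 3: P1 pit1 -> P1=[0,0,5,5,5,4](0) P2=[4,5,2,3,5,4](0)
Move 4: P2 pit5 -> P1=[1,1,6,5,5,4](0) P2=[4,5,2,3,5,0](1)
Move 5: P1 pit0 -> P1=[0,2,6,5,5,4](0) P2=[4,5,2,3,5,0](1)
Move 6: P1 pit4 -> P1=[0,2,6,5,0,5](1) P2=[5,6,3,3,5,0](1)
Move 7: P2 pit4 -> P1=[1,3,7,5,0,5](1) P2=[5,6,3,3,0,1](2)

Answer: 1 2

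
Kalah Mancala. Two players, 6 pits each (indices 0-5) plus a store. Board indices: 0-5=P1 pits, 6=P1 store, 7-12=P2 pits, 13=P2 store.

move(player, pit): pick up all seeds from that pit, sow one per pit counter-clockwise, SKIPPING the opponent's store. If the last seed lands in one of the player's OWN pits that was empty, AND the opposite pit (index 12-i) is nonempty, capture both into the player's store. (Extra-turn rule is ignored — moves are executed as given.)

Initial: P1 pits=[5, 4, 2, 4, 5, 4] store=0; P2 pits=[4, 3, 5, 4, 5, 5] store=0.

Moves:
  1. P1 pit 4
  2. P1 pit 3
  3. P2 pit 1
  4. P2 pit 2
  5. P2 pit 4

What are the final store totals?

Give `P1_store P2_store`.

Move 1: P1 pit4 -> P1=[5,4,2,4,0,5](1) P2=[5,4,6,4,5,5](0)
Move 2: P1 pit3 -> P1=[5,4,2,0,1,6](2) P2=[6,4,6,4,5,5](0)
Move 3: P2 pit1 -> P1=[5,4,2,0,1,6](2) P2=[6,0,7,5,6,6](0)
Move 4: P2 pit2 -> P1=[6,5,3,0,1,6](2) P2=[6,0,0,6,7,7](1)
Move 5: P2 pit4 -> P1=[7,6,4,1,2,6](2) P2=[6,0,0,6,0,8](2)

Answer: 2 2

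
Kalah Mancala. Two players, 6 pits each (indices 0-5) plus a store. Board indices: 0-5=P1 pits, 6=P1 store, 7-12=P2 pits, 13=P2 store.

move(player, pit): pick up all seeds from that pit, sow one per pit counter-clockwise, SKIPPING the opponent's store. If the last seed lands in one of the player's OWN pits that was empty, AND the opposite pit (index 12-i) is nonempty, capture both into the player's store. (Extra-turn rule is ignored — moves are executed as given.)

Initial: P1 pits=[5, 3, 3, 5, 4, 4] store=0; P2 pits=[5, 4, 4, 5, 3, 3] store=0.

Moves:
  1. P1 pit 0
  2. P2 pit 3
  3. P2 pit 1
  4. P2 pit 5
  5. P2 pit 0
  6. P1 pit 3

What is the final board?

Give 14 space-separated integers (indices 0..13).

Answer: 0 6 5 0 6 6 1 1 2 7 3 6 0 5

Derivation:
Move 1: P1 pit0 -> P1=[0,4,4,6,5,5](0) P2=[5,4,4,5,3,3](0)
Move 2: P2 pit3 -> P1=[1,5,4,6,5,5](0) P2=[5,4,4,0,4,4](1)
Move 3: P2 pit1 -> P1=[1,5,4,6,5,5](0) P2=[5,0,5,1,5,5](1)
Move 4: P2 pit5 -> P1=[2,6,5,7,5,5](0) P2=[5,0,5,1,5,0](2)
Move 5: P2 pit0 -> P1=[0,6,5,7,5,5](0) P2=[0,1,6,2,6,0](5)
Move 6: P1 pit3 -> P1=[0,6,5,0,6,6](1) P2=[1,2,7,3,6,0](5)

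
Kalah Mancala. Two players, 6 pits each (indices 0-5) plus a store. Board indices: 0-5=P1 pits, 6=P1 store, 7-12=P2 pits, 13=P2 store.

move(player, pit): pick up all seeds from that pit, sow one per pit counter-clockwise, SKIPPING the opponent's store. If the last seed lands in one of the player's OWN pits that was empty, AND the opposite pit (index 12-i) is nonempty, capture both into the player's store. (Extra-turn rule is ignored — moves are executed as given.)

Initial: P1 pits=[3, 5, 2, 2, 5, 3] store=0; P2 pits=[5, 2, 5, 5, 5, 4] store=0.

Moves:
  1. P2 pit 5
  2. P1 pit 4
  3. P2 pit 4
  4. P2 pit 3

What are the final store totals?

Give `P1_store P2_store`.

Answer: 1 3

Derivation:
Move 1: P2 pit5 -> P1=[4,6,3,2,5,3](0) P2=[5,2,5,5,5,0](1)
Move 2: P1 pit4 -> P1=[4,6,3,2,0,4](1) P2=[6,3,6,5,5,0](1)
Move 3: P2 pit4 -> P1=[5,7,4,2,0,4](1) P2=[6,3,6,5,0,1](2)
Move 4: P2 pit3 -> P1=[6,8,4,2,0,4](1) P2=[6,3,6,0,1,2](3)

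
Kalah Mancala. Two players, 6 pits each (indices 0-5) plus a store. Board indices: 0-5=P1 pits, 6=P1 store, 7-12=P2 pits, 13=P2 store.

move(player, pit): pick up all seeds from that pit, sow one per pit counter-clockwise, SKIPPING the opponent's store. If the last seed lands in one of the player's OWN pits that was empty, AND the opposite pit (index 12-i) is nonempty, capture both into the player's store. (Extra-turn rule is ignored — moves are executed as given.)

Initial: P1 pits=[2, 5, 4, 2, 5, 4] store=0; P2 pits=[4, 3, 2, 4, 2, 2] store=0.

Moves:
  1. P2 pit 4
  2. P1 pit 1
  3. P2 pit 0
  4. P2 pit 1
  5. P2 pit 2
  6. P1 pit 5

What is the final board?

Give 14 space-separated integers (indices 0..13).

Move 1: P2 pit4 -> P1=[2,5,4,2,5,4](0) P2=[4,3,2,4,0,3](1)
Move 2: P1 pit1 -> P1=[2,0,5,3,6,5](1) P2=[4,3,2,4,0,3](1)
Move 3: P2 pit0 -> P1=[2,0,5,3,6,5](1) P2=[0,4,3,5,1,3](1)
Move 4: P2 pit1 -> P1=[2,0,5,3,6,5](1) P2=[0,0,4,6,2,4](1)
Move 5: P2 pit2 -> P1=[2,0,5,3,6,5](1) P2=[0,0,0,7,3,5](2)
Move 6: P1 pit5 -> P1=[2,0,5,3,6,0](2) P2=[1,1,1,8,3,5](2)

Answer: 2 0 5 3 6 0 2 1 1 1 8 3 5 2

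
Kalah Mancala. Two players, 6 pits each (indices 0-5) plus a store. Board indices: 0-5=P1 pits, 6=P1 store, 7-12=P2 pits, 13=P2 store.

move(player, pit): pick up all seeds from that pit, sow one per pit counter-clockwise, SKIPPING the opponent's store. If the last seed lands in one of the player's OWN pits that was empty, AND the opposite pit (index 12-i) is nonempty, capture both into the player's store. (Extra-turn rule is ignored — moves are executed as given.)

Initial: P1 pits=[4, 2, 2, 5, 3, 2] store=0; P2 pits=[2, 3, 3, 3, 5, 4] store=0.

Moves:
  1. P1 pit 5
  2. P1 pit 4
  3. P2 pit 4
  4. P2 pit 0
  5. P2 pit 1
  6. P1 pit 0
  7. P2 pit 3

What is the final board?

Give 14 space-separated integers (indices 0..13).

Answer: 1 2 4 6 1 2 2 0 0 5 0 2 7 6

Derivation:
Move 1: P1 pit5 -> P1=[4,2,2,5,3,0](1) P2=[3,3,3,3,5,4](0)
Move 2: P1 pit4 -> P1=[4,2,2,5,0,1](2) P2=[4,3,3,3,5,4](0)
Move 3: P2 pit4 -> P1=[5,3,3,5,0,1](2) P2=[4,3,3,3,0,5](1)
Move 4: P2 pit0 -> P1=[5,0,3,5,0,1](2) P2=[0,4,4,4,0,5](5)
Move 5: P2 pit1 -> P1=[5,0,3,5,0,1](2) P2=[0,0,5,5,1,6](5)
Move 6: P1 pit0 -> P1=[0,1,4,6,1,2](2) P2=[0,0,5,5,1,6](5)
Move 7: P2 pit3 -> P1=[1,2,4,6,1,2](2) P2=[0,0,5,0,2,7](6)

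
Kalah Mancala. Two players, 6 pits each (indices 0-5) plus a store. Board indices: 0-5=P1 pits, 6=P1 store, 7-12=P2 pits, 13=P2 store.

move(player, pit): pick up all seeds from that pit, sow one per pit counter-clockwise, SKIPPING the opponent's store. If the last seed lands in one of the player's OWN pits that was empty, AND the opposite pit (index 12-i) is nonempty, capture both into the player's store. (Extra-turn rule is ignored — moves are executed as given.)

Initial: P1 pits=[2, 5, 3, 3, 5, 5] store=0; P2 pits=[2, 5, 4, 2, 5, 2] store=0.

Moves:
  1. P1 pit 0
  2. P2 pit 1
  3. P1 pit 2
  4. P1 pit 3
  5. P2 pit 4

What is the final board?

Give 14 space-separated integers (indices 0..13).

Move 1: P1 pit0 -> P1=[0,6,4,3,5,5](0) P2=[2,5,4,2,5,2](0)
Move 2: P2 pit1 -> P1=[0,6,4,3,5,5](0) P2=[2,0,5,3,6,3](1)
Move 3: P1 pit2 -> P1=[0,6,0,4,6,6](1) P2=[2,0,5,3,6,3](1)
Move 4: P1 pit3 -> P1=[0,6,0,0,7,7](2) P2=[3,0,5,3,6,3](1)
Move 5: P2 pit4 -> P1=[1,7,1,1,7,7](2) P2=[3,0,5,3,0,4](2)

Answer: 1 7 1 1 7 7 2 3 0 5 3 0 4 2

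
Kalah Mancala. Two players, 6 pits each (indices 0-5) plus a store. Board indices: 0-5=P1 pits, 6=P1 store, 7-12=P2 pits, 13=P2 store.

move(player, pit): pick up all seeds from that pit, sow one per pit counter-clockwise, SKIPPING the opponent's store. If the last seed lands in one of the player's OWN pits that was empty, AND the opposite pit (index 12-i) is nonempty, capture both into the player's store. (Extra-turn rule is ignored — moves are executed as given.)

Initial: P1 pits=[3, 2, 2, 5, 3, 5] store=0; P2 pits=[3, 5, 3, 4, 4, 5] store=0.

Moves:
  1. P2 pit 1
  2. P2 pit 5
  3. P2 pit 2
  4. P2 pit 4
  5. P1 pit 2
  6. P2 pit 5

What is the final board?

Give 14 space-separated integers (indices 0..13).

Move 1: P2 pit1 -> P1=[3,2,2,5,3,5](0) P2=[3,0,4,5,5,6](1)
Move 2: P2 pit5 -> P1=[4,3,3,6,4,5](0) P2=[3,0,4,5,5,0](2)
Move 3: P2 pit2 -> P1=[4,3,3,6,4,5](0) P2=[3,0,0,6,6,1](3)
Move 4: P2 pit4 -> P1=[5,4,4,7,4,5](0) P2=[3,0,0,6,0,2](4)
Move 5: P1 pit2 -> P1=[5,4,0,8,5,6](1) P2=[3,0,0,6,0,2](4)
Move 6: P2 pit5 -> P1=[6,4,0,8,5,6](1) P2=[3,0,0,6,0,0](5)

Answer: 6 4 0 8 5 6 1 3 0 0 6 0 0 5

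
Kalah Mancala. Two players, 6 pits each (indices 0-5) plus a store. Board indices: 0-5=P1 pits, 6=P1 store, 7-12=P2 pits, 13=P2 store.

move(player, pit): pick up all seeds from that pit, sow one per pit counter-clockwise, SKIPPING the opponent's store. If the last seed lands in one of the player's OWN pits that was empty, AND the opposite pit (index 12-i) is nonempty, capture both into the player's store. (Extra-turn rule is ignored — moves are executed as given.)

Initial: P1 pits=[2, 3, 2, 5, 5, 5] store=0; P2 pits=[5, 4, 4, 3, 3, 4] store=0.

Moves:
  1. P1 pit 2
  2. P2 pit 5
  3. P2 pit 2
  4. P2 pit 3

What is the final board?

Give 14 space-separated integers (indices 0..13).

Move 1: P1 pit2 -> P1=[2,3,0,6,6,5](0) P2=[5,4,4,3,3,4](0)
Move 2: P2 pit5 -> P1=[3,4,1,6,6,5](0) P2=[5,4,4,3,3,0](1)
Move 3: P2 pit2 -> P1=[3,4,1,6,6,5](0) P2=[5,4,0,4,4,1](2)
Move 4: P2 pit3 -> P1=[4,4,1,6,6,5](0) P2=[5,4,0,0,5,2](3)

Answer: 4 4 1 6 6 5 0 5 4 0 0 5 2 3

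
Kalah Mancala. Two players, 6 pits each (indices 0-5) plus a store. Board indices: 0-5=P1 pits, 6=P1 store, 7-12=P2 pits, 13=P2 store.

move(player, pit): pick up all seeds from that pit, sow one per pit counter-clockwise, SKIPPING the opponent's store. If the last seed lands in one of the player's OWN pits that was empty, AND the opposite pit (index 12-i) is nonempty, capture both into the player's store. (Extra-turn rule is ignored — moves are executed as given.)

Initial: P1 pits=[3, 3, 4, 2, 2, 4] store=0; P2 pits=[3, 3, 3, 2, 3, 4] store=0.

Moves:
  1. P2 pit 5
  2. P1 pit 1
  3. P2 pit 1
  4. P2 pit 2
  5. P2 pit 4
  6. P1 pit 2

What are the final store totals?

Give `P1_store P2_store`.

Answer: 1 3

Derivation:
Move 1: P2 pit5 -> P1=[4,4,5,2,2,4](0) P2=[3,3,3,2,3,0](1)
Move 2: P1 pit1 -> P1=[4,0,6,3,3,5](0) P2=[3,3,3,2,3,0](1)
Move 3: P2 pit1 -> P1=[4,0,6,3,3,5](0) P2=[3,0,4,3,4,0](1)
Move 4: P2 pit2 -> P1=[4,0,6,3,3,5](0) P2=[3,0,0,4,5,1](2)
Move 5: P2 pit4 -> P1=[5,1,7,3,3,5](0) P2=[3,0,0,4,0,2](3)
Move 6: P1 pit2 -> P1=[5,1,0,4,4,6](1) P2=[4,1,1,4,0,2](3)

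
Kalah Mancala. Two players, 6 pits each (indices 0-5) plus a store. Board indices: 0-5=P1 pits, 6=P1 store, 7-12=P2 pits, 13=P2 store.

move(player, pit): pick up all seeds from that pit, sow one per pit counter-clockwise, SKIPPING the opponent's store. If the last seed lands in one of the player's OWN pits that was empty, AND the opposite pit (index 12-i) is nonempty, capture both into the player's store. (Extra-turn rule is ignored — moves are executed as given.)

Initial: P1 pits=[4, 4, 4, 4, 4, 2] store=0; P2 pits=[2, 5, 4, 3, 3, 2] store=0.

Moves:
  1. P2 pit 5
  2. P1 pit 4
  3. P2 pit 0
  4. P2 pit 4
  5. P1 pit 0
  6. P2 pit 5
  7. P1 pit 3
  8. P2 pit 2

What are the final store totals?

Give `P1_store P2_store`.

Move 1: P2 pit5 -> P1=[5,4,4,4,4,2](0) P2=[2,5,4,3,3,0](1)
Move 2: P1 pit4 -> P1=[5,4,4,4,0,3](1) P2=[3,6,4,3,3,0](1)
Move 3: P2 pit0 -> P1=[5,4,4,4,0,3](1) P2=[0,7,5,4,3,0](1)
Move 4: P2 pit4 -> P1=[6,4,4,4,0,3](1) P2=[0,7,5,4,0,1](2)
Move 5: P1 pit0 -> P1=[0,5,5,5,1,4](2) P2=[0,7,5,4,0,1](2)
Move 6: P2 pit5 -> P1=[0,5,5,5,1,4](2) P2=[0,7,5,4,0,0](3)
Move 7: P1 pit3 -> P1=[0,5,5,0,2,5](3) P2=[1,8,5,4,0,0](3)
Move 8: P2 pit2 -> P1=[1,5,5,0,2,5](3) P2=[1,8,0,5,1,1](4)

Answer: 3 4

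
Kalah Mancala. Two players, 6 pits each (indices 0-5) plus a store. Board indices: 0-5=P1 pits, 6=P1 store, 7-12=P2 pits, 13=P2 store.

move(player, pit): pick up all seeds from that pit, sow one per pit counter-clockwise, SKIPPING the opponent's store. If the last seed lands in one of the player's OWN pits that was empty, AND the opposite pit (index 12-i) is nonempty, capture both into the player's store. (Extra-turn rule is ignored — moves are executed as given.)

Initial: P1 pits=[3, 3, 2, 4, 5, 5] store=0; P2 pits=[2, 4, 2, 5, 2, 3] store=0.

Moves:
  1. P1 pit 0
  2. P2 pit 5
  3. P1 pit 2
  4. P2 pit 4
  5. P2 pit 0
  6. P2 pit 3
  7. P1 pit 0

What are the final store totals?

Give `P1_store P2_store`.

Move 1: P1 pit0 -> P1=[0,4,3,5,5,5](0) P2=[2,4,2,5,2,3](0)
Move 2: P2 pit5 -> P1=[1,5,3,5,5,5](0) P2=[2,4,2,5,2,0](1)
Move 3: P1 pit2 -> P1=[1,5,0,6,6,6](0) P2=[2,4,2,5,2,0](1)
Move 4: P2 pit4 -> P1=[1,5,0,6,6,6](0) P2=[2,4,2,5,0,1](2)
Move 5: P2 pit0 -> P1=[1,5,0,6,6,6](0) P2=[0,5,3,5,0,1](2)
Move 6: P2 pit3 -> P1=[2,6,0,6,6,6](0) P2=[0,5,3,0,1,2](3)
Move 7: P1 pit0 -> P1=[0,7,1,6,6,6](0) P2=[0,5,3,0,1,2](3)

Answer: 0 3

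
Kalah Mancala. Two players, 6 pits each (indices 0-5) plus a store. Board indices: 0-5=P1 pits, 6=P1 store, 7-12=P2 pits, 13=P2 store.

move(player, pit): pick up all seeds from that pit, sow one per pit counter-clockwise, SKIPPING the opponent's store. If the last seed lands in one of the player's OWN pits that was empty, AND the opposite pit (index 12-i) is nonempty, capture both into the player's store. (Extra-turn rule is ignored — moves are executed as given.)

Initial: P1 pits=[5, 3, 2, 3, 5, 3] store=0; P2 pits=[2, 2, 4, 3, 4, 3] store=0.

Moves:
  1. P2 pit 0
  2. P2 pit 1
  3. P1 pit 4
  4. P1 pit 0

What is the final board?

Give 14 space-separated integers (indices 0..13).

Answer: 0 4 3 4 1 5 1 1 1 7 4 5 3 0

Derivation:
Move 1: P2 pit0 -> P1=[5,3,2,3,5,3](0) P2=[0,3,5,3,4,3](0)
Move 2: P2 pit1 -> P1=[5,3,2,3,5,3](0) P2=[0,0,6,4,5,3](0)
Move 3: P1 pit4 -> P1=[5,3,2,3,0,4](1) P2=[1,1,7,4,5,3](0)
Move 4: P1 pit0 -> P1=[0,4,3,4,1,5](1) P2=[1,1,7,4,5,3](0)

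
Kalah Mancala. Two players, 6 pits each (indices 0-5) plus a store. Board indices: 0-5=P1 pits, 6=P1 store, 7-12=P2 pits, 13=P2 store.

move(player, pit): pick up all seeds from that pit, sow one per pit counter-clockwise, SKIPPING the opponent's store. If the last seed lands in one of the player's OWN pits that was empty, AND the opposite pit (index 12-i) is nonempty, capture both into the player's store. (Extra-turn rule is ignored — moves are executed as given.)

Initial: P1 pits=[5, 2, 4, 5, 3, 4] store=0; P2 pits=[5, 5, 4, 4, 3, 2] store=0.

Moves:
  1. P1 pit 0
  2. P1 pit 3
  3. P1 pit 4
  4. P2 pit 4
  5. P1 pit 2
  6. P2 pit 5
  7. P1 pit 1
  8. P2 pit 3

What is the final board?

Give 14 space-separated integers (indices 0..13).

Answer: 3 0 1 2 2 9 3 8 7 6 0 1 1 3

Derivation:
Move 1: P1 pit0 -> P1=[0,3,5,6,4,5](0) P2=[5,5,4,4,3,2](0)
Move 2: P1 pit3 -> P1=[0,3,5,0,5,6](1) P2=[6,6,5,4,3,2](0)
Move 3: P1 pit4 -> P1=[0,3,5,0,0,7](2) P2=[7,7,6,4,3,2](0)
Move 4: P2 pit4 -> P1=[1,3,5,0,0,7](2) P2=[7,7,6,4,0,3](1)
Move 5: P1 pit2 -> P1=[1,3,0,1,1,8](3) P2=[8,7,6,4,0,3](1)
Move 6: P2 pit5 -> P1=[2,4,0,1,1,8](3) P2=[8,7,6,4,0,0](2)
Move 7: P1 pit1 -> P1=[2,0,1,2,2,9](3) P2=[8,7,6,4,0,0](2)
Move 8: P2 pit3 -> P1=[3,0,1,2,2,9](3) P2=[8,7,6,0,1,1](3)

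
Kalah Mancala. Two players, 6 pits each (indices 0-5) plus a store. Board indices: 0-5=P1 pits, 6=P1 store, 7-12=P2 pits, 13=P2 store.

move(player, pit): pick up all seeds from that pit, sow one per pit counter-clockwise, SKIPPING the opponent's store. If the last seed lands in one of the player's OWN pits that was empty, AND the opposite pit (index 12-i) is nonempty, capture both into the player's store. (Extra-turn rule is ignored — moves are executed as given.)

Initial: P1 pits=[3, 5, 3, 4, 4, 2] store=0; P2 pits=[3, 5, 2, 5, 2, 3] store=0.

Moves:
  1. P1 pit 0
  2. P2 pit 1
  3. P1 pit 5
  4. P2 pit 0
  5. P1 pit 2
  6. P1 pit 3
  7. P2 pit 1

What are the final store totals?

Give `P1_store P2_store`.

Move 1: P1 pit0 -> P1=[0,6,4,5,4,2](0) P2=[3,5,2,5,2,3](0)
Move 2: P2 pit1 -> P1=[0,6,4,5,4,2](0) P2=[3,0,3,6,3,4](1)
Move 3: P1 pit5 -> P1=[0,6,4,5,4,0](1) P2=[4,0,3,6,3,4](1)
Move 4: P2 pit0 -> P1=[0,6,4,5,4,0](1) P2=[0,1,4,7,4,4](1)
Move 5: P1 pit2 -> P1=[0,6,0,6,5,1](2) P2=[0,1,4,7,4,4](1)
Move 6: P1 pit3 -> P1=[0,6,0,0,6,2](3) P2=[1,2,5,7,4,4](1)
Move 7: P2 pit1 -> P1=[0,6,0,0,6,2](3) P2=[1,0,6,8,4,4](1)

Answer: 3 1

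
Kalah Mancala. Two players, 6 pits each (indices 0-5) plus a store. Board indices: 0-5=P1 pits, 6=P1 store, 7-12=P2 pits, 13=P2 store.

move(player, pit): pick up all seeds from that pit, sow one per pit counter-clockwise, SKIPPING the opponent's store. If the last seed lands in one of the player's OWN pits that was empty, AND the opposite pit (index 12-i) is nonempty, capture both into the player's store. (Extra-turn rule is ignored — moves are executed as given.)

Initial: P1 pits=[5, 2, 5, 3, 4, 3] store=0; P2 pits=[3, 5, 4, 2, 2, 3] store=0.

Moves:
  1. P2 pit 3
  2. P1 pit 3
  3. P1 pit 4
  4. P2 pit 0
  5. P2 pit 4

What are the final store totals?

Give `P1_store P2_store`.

Answer: 2 1

Derivation:
Move 1: P2 pit3 -> P1=[5,2,5,3,4,3](0) P2=[3,5,4,0,3,4](0)
Move 2: P1 pit3 -> P1=[5,2,5,0,5,4](1) P2=[3,5,4,0,3,4](0)
Move 3: P1 pit4 -> P1=[5,2,5,0,0,5](2) P2=[4,6,5,0,3,4](0)
Move 4: P2 pit0 -> P1=[5,2,5,0,0,5](2) P2=[0,7,6,1,4,4](0)
Move 5: P2 pit4 -> P1=[6,3,5,0,0,5](2) P2=[0,7,6,1,0,5](1)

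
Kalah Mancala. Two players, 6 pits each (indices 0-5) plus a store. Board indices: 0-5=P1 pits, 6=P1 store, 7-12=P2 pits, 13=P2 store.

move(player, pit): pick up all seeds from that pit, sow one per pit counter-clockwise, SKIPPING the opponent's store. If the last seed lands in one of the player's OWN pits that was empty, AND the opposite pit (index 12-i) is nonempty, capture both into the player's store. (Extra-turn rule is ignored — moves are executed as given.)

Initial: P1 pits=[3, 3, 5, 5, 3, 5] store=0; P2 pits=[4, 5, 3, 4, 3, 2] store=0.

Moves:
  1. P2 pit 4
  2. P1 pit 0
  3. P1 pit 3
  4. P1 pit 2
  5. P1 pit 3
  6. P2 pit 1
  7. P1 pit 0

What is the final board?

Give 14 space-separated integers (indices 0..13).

Answer: 0 6 0 0 7 7 2 6 0 5 5 1 4 2

Derivation:
Move 1: P2 pit4 -> P1=[4,3,5,5,3,5](0) P2=[4,5,3,4,0,3](1)
Move 2: P1 pit0 -> P1=[0,4,6,6,4,5](0) P2=[4,5,3,4,0,3](1)
Move 3: P1 pit3 -> P1=[0,4,6,0,5,6](1) P2=[5,6,4,4,0,3](1)
Move 4: P1 pit2 -> P1=[0,4,0,1,6,7](2) P2=[6,7,4,4,0,3](1)
Move 5: P1 pit3 -> P1=[0,4,0,0,7,7](2) P2=[6,7,4,4,0,3](1)
Move 6: P2 pit1 -> P1=[1,5,0,0,7,7](2) P2=[6,0,5,5,1,4](2)
Move 7: P1 pit0 -> P1=[0,6,0,0,7,7](2) P2=[6,0,5,5,1,4](2)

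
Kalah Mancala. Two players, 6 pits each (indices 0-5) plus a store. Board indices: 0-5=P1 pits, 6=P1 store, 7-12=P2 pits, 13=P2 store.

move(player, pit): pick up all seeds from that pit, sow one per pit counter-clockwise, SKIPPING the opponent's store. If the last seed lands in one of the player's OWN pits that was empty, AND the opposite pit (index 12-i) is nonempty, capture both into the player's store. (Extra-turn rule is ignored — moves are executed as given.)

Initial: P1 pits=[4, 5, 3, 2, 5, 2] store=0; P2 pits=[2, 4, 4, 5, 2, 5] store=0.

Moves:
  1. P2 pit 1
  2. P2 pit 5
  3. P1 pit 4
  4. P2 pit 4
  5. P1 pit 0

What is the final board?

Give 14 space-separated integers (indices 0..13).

Answer: 0 7 5 4 1 4 2 3 1 6 7 0 1 2

Derivation:
Move 1: P2 pit1 -> P1=[4,5,3,2,5,2](0) P2=[2,0,5,6,3,6](0)
Move 2: P2 pit5 -> P1=[5,6,4,3,6,2](0) P2=[2,0,5,6,3,0](1)
Move 3: P1 pit4 -> P1=[5,6,4,3,0,3](1) P2=[3,1,6,7,3,0](1)
Move 4: P2 pit4 -> P1=[6,6,4,3,0,3](1) P2=[3,1,6,7,0,1](2)
Move 5: P1 pit0 -> P1=[0,7,5,4,1,4](2) P2=[3,1,6,7,0,1](2)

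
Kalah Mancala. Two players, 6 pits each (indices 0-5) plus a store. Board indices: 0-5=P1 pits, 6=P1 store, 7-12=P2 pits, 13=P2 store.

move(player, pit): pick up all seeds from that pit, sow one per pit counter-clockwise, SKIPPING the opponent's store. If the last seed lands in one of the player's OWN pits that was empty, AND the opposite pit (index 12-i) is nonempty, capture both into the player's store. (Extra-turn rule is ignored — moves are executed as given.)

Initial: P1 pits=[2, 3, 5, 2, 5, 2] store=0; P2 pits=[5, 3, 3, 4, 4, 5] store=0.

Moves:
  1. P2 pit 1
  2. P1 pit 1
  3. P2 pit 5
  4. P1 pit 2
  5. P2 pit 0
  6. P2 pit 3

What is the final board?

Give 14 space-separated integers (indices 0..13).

Move 1: P2 pit1 -> P1=[2,3,5,2,5,2](0) P2=[5,0,4,5,5,5](0)
Move 2: P1 pit1 -> P1=[2,0,6,3,6,2](0) P2=[5,0,4,5,5,5](0)
Move 3: P2 pit5 -> P1=[3,1,7,4,6,2](0) P2=[5,0,4,5,5,0](1)
Move 4: P1 pit2 -> P1=[3,1,0,5,7,3](1) P2=[6,1,5,5,5,0](1)
Move 5: P2 pit0 -> P1=[3,1,0,5,7,3](1) P2=[0,2,6,6,6,1](2)
Move 6: P2 pit3 -> P1=[4,2,1,5,7,3](1) P2=[0,2,6,0,7,2](3)

Answer: 4 2 1 5 7 3 1 0 2 6 0 7 2 3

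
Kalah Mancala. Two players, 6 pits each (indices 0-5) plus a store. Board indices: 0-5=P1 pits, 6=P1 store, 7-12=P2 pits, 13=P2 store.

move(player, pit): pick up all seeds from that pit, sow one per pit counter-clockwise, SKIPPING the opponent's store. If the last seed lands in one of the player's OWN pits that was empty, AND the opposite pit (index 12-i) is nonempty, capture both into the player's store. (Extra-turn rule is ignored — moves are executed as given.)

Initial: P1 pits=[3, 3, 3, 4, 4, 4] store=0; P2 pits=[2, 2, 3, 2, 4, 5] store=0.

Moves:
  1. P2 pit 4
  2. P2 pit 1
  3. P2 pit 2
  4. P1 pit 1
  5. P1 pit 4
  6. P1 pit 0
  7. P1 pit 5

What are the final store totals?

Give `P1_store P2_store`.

Move 1: P2 pit4 -> P1=[4,4,3,4,4,4](0) P2=[2,2,3,2,0,6](1)
Move 2: P2 pit1 -> P1=[4,4,3,4,4,4](0) P2=[2,0,4,3,0,6](1)
Move 3: P2 pit2 -> P1=[4,4,3,4,4,4](0) P2=[2,0,0,4,1,7](2)
Move 4: P1 pit1 -> P1=[4,0,4,5,5,5](0) P2=[2,0,0,4,1,7](2)
Move 5: P1 pit4 -> P1=[4,0,4,5,0,6](1) P2=[3,1,1,4,1,7](2)
Move 6: P1 pit0 -> P1=[0,1,5,6,0,6](3) P2=[3,0,1,4,1,7](2)
Move 7: P1 pit5 -> P1=[0,1,5,6,0,0](4) P2=[4,1,2,5,2,7](2)

Answer: 4 2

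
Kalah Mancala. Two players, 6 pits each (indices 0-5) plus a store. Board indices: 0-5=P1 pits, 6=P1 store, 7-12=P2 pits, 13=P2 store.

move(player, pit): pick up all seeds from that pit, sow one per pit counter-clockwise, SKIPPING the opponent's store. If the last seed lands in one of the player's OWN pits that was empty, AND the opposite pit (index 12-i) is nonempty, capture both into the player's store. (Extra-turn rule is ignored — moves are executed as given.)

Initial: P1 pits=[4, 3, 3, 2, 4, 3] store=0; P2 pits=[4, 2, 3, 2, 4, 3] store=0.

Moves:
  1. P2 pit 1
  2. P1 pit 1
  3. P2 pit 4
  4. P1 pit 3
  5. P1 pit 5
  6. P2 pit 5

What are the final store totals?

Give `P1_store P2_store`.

Move 1: P2 pit1 -> P1=[4,3,3,2,4,3](0) P2=[4,0,4,3,4,3](0)
Move 2: P1 pit1 -> P1=[4,0,4,3,5,3](0) P2=[4,0,4,3,4,3](0)
Move 3: P2 pit4 -> P1=[5,1,4,3,5,3](0) P2=[4,0,4,3,0,4](1)
Move 4: P1 pit3 -> P1=[5,1,4,0,6,4](1) P2=[4,0,4,3,0,4](1)
Move 5: P1 pit5 -> P1=[5,1,4,0,6,0](2) P2=[5,1,5,3,0,4](1)
Move 6: P2 pit5 -> P1=[6,2,5,0,6,0](2) P2=[5,1,5,3,0,0](2)

Answer: 2 2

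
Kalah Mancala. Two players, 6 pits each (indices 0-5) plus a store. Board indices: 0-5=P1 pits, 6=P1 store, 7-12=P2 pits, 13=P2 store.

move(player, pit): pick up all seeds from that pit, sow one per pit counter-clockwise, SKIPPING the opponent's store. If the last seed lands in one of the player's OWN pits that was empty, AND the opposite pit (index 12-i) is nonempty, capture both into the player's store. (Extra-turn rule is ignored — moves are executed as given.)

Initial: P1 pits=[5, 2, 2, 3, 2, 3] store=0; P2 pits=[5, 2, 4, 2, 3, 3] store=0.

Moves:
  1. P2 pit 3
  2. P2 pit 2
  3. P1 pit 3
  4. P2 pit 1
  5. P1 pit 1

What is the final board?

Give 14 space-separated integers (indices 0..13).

Move 1: P2 pit3 -> P1=[5,2,2,3,2,3](0) P2=[5,2,4,0,4,4](0)
Move 2: P2 pit2 -> P1=[5,2,2,3,2,3](0) P2=[5,2,0,1,5,5](1)
Move 3: P1 pit3 -> P1=[5,2,2,0,3,4](1) P2=[5,2,0,1,5,5](1)
Move 4: P2 pit1 -> P1=[5,2,2,0,3,4](1) P2=[5,0,1,2,5,5](1)
Move 5: P1 pit1 -> P1=[5,0,3,0,3,4](3) P2=[5,0,0,2,5,5](1)

Answer: 5 0 3 0 3 4 3 5 0 0 2 5 5 1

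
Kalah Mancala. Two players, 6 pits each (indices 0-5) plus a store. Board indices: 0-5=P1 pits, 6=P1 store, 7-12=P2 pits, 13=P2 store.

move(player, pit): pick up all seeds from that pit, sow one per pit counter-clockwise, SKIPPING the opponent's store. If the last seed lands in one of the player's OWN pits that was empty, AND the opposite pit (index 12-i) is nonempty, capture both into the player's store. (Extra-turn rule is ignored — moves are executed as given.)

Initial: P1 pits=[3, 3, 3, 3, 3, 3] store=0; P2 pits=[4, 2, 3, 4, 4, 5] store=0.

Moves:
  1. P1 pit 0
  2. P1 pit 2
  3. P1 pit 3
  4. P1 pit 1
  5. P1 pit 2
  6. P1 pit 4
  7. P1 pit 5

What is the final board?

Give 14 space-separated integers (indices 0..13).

Answer: 0 0 0 2 0 0 4 7 5 5 6 5 6 0

Derivation:
Move 1: P1 pit0 -> P1=[0,4,4,4,3,3](0) P2=[4,2,3,4,4,5](0)
Move 2: P1 pit2 -> P1=[0,4,0,5,4,4](1) P2=[4,2,3,4,4,5](0)
Move 3: P1 pit3 -> P1=[0,4,0,0,5,5](2) P2=[5,3,3,4,4,5](0)
Move 4: P1 pit1 -> P1=[0,0,1,1,6,6](2) P2=[5,3,3,4,4,5](0)
Move 5: P1 pit2 -> P1=[0,0,0,2,6,6](2) P2=[5,3,3,4,4,5](0)
Move 6: P1 pit4 -> P1=[0,0,0,2,0,7](3) P2=[6,4,4,5,4,5](0)
Move 7: P1 pit5 -> P1=[0,0,0,2,0,0](4) P2=[7,5,5,6,5,6](0)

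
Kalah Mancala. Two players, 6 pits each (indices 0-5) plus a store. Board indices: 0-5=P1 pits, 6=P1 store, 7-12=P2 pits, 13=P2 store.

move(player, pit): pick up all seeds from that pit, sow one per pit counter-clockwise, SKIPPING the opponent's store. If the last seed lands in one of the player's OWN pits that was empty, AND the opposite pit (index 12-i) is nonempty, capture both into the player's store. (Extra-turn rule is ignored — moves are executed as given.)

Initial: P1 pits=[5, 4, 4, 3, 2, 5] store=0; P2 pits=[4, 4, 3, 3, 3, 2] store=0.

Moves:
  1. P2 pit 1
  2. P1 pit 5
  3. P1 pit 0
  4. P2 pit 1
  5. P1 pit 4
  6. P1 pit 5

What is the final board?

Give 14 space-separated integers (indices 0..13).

Answer: 0 5 5 4 0 0 9 1 0 6 5 4 3 0

Derivation:
Move 1: P2 pit1 -> P1=[5,4,4,3,2,5](0) P2=[4,0,4,4,4,3](0)
Move 2: P1 pit5 -> P1=[5,4,4,3,2,0](1) P2=[5,1,5,5,4,3](0)
Move 3: P1 pit0 -> P1=[0,5,5,4,3,0](7) P2=[0,1,5,5,4,3](0)
Move 4: P2 pit1 -> P1=[0,5,5,4,3,0](7) P2=[0,0,6,5,4,3](0)
Move 5: P1 pit4 -> P1=[0,5,5,4,0,1](8) P2=[1,0,6,5,4,3](0)
Move 6: P1 pit5 -> P1=[0,5,5,4,0,0](9) P2=[1,0,6,5,4,3](0)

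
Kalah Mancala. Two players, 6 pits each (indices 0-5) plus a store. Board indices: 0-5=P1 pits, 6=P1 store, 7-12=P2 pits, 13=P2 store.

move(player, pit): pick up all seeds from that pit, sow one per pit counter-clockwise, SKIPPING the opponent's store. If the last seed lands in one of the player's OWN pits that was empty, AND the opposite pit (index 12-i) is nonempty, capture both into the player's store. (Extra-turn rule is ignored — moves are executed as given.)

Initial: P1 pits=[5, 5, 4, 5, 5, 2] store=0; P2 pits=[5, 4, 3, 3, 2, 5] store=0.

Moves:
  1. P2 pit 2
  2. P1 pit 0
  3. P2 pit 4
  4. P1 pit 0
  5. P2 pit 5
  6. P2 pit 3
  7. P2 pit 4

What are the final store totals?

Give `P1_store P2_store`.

Answer: 0 3

Derivation:
Move 1: P2 pit2 -> P1=[5,5,4,5,5,2](0) P2=[5,4,0,4,3,6](0)
Move 2: P1 pit0 -> P1=[0,6,5,6,6,3](0) P2=[5,4,0,4,3,6](0)
Move 3: P2 pit4 -> P1=[1,6,5,6,6,3](0) P2=[5,4,0,4,0,7](1)
Move 4: P1 pit0 -> P1=[0,7,5,6,6,3](0) P2=[5,4,0,4,0,7](1)
Move 5: P2 pit5 -> P1=[1,8,6,7,7,4](0) P2=[5,4,0,4,0,0](2)
Move 6: P2 pit3 -> P1=[2,8,6,7,7,4](0) P2=[5,4,0,0,1,1](3)
Move 7: P2 pit4 -> P1=[2,8,6,7,7,4](0) P2=[5,4,0,0,0,2](3)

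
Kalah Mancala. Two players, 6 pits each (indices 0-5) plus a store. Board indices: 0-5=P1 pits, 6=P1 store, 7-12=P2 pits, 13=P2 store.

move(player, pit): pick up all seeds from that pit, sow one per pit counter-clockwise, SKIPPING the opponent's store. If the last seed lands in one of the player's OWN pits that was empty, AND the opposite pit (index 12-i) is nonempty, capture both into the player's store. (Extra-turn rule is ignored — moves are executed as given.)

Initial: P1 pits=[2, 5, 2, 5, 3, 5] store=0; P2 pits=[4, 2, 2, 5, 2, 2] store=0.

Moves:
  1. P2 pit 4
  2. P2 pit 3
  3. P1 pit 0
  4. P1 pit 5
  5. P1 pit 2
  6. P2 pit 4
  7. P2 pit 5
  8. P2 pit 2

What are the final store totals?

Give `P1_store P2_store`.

Move 1: P2 pit4 -> P1=[2,5,2,5,3,5](0) P2=[4,2,2,5,0,3](1)
Move 2: P2 pit3 -> P1=[3,6,2,5,3,5](0) P2=[4,2,2,0,1,4](2)
Move 3: P1 pit0 -> P1=[0,7,3,6,3,5](0) P2=[4,2,2,0,1,4](2)
Move 4: P1 pit5 -> P1=[0,7,3,6,3,0](1) P2=[5,3,3,1,1,4](2)
Move 5: P1 pit2 -> P1=[0,7,0,7,4,0](7) P2=[0,3,3,1,1,4](2)
Move 6: P2 pit4 -> P1=[0,7,0,7,4,0](7) P2=[0,3,3,1,0,5](2)
Move 7: P2 pit5 -> P1=[1,8,1,8,4,0](7) P2=[0,3,3,1,0,0](3)
Move 8: P2 pit2 -> P1=[0,8,1,8,4,0](7) P2=[0,3,0,2,1,0](5)

Answer: 7 5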